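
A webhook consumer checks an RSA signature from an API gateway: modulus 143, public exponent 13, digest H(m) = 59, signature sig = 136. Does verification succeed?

sig^2 ≡ 136^2 = 18496 ≡ 49
sig^4 ≡ 49^2 = 2401 ≡ 113
sig^8 ≡ 113^2 = 12769 ≡ 42
13 = 8 + 4 + 1, so sig^13 ≡ 42·113·136 ≡ 97 (mod 143)
The recovered value 97 does not match the digest 59.

fails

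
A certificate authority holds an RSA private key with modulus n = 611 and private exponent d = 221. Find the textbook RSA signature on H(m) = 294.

307

(H(m))^2 ≡ 294^2 = 86436 ≡ 285
(H(m))^4 ≡ 285^2 = 81225 ≡ 573
(H(m))^8 ≡ 573^2 = 328329 ≡ 222
(H(m))^16 ≡ 222^2 = 49284 ≡ 404
(H(m))^32 ≡ 404^2 = 163216 ≡ 79
(H(m))^64 ≡ 79^2 = 6241 ≡ 131
(H(m))^128 ≡ 131^2 = 17161 ≡ 53
221 = 128 + 64 + 16 + 8 + 4 + 1, so (H(m))^221 ≡ 53·131·404·222·573·294 ≡ 307 (mod 611)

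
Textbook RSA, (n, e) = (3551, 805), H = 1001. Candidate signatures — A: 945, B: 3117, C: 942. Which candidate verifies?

Candidate A: Squares mod 3551: 945^1≡945, 945^2≡1724, 945^4≡3540, 945^8≡121, 945^16≡437, 945^32≡2766, 945^64≡1902, 945^128≡2686, 945^256≡2515, 945^512≡894; 805 = 512 + 256 + 32 + 4 + 1, so 945^805 ≡ 894·2515·2766·3540·945 ≡ 1001 (mod 3551)
  → matches H = 1001
Candidate B: Squares mod 3551: 3117^1≡3117, 3117^2≡153, 3117^4≡2103, 3117^8≡1614, 3117^16≡2113, 3117^32≡1162, 3117^64≡864, 3117^128≡786, 3117^256≡3473, 3117^512≡2533; 805 = 512 + 256 + 32 + 4 + 1, so 3117^805 ≡ 2533·3473·1162·2103·3117 ≡ 1574 (mod 3551)
Candidate C: Squares mod 3551: 942^1≡942, 942^2≡3165, 942^4≡3405, 942^8≡10, 942^16≡100, 942^32≡2898, 942^64≡289, 942^128≡1848, 942^256≡2593, 942^512≡1606; 805 = 512 + 256 + 32 + 4 + 1, so 942^805 ≡ 1606·2593·2898·3405·942 ≡ 190 (mod 3551)

A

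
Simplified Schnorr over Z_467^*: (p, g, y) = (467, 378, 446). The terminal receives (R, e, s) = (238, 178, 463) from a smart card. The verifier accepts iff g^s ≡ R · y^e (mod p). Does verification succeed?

passes

g^s mod p:
378^463 mod 467 = 79
R · y^e mod p:
446^178 mod 467 = 277
238·277 = 65926 ≡ 79 (mod 467)
79 ≡ 79 (mod 467); signature holds.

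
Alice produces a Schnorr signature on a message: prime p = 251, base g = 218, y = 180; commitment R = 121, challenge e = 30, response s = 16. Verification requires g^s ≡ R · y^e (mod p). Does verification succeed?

g^s mod p:
218^16 mod 251 = 180
R · y^e mod p:
180^30 mod 251 = 211
121·211 = 25531 ≡ 180 (mod 251)
180 ≡ 180 (mod 251); signature holds.

passes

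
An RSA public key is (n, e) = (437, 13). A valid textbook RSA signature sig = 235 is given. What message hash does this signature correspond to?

Squares mod 437: sig^1≡235, sig^2≡163, sig^4≡349, sig^8≡315
13 = 8 + 4 + 1, so sig^13 ≡ 315·349·235 ≡ 159 (mod 437)

159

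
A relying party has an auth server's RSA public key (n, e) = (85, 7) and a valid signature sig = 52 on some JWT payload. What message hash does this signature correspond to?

Squares mod 85: sig^1≡52, sig^2≡69, sig^4≡1
7 = 4 + 2 + 1, so sig^7 ≡ 1·69·52 ≡ 18 (mod 85)

18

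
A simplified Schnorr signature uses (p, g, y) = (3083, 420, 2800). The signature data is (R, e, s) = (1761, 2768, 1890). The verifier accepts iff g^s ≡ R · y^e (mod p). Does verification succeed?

passes

g^s mod p:
420^1890 mod 3083 = 2734
R · y^e mod p:
2800^2768 mod 3083 = 2955
1761·2955 = 5203755 ≡ 2734 (mod 3083)
2734 ≡ 2734 (mod 3083); signature holds.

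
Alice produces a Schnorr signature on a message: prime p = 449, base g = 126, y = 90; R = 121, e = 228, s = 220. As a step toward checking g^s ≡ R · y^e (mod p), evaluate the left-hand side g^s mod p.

141

Squares mod 449: 126^1≡126, 126^2≡161, 126^4≡328, 126^8≡273, 126^16≡444, 126^32≡25, 126^64≡176, 126^128≡444
220 = 128 + 64 + 16 + 8 + 4, so 126^220 ≡ 444·176·444·273·328 ≡ 141 (mod 449)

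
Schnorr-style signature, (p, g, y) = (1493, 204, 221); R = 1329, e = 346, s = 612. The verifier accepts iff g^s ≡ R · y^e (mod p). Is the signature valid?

g^s mod p:
204^2 = 41616 ≡ 1305
204^4 ≡ 1305^2 = 1703025 ≡ 1005
204^8 ≡ 1005^2 = 1010025 ≡ 757
204^16 ≡ 757^2 = 573049 ≡ 1230
204^32 ≡ 1230^2 = 1512900 ≡ 491
204^64 ≡ 491^2 = 241081 ≡ 708
204^128 ≡ 708^2 = 501264 ≡ 1109
204^256 ≡ 1109^2 = 1229881 ≡ 1142
204^512 ≡ 1142^2 = 1304164 ≡ 775
612 = 512 + 64 + 32 + 4, so 204^612 ≡ 775·708·491·1005 ≡ 43 (mod 1493)
R · y^e mod p:
221^2 = 48841 ≡ 1065
221^4 ≡ 1065^2 = 1134225 ≡ 1038
221^8 ≡ 1038^2 = 1077444 ≡ 991
221^16 ≡ 991^2 = 982081 ≡ 1180
221^32 ≡ 1180^2 = 1392400 ≡ 924
221^64 ≡ 924^2 = 853776 ≡ 1273
221^128 ≡ 1273^2 = 1620529 ≡ 624
221^256 ≡ 624^2 = 389376 ≡ 1196
346 = 256 + 64 + 16 + 8 + 2, so 221^346 ≡ 1196·1273·1180·991·1065 ≡ 1305 (mod 1493)
1329·1305 = 1734345 ≡ 972 (mod 1493)
43 ≠ 972; the check fails.

invalid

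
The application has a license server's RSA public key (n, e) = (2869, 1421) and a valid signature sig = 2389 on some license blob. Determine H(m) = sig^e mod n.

sig^1421 mod 2869 = 2200

2200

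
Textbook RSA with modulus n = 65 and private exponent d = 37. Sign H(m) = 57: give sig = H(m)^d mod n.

57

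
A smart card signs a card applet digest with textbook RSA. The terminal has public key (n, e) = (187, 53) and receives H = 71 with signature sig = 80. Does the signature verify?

verifies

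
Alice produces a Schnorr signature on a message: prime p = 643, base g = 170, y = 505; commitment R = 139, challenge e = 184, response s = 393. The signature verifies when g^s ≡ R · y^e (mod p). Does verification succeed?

g^s mod p:
170^2 = 28900 ≡ 608
170^4 ≡ 608^2 = 369664 ≡ 582
170^8 ≡ 582^2 = 338724 ≡ 506
170^16 ≡ 506^2 = 256036 ≡ 122
170^32 ≡ 122^2 = 14884 ≡ 95
170^64 ≡ 95^2 = 9025 ≡ 23
170^128 ≡ 23^2 = 529
170^256 ≡ 529^2 = 279841 ≡ 136
393 = 256 + 128 + 8 + 1, so 170^393 ≡ 136·529·506·170 ≡ 579 (mod 643)
R · y^e mod p:
505^2 = 255025 ≡ 397
505^4 ≡ 397^2 = 157609 ≡ 74
505^8 ≡ 74^2 = 5476 ≡ 332
505^16 ≡ 332^2 = 110224 ≡ 271
505^32 ≡ 271^2 = 73441 ≡ 139
505^64 ≡ 139^2 = 19321 ≡ 31
505^128 ≡ 31^2 = 961 ≡ 318
184 = 128 + 32 + 16 + 8, so 505^184 ≡ 318·139·271·332 ≡ 204 (mod 643)
139·204 = 28356 ≡ 64 (mod 643)
579 ≠ 64; the check fails.

fails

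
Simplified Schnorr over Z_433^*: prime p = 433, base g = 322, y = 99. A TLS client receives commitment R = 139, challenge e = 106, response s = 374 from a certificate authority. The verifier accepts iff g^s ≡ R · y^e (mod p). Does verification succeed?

passes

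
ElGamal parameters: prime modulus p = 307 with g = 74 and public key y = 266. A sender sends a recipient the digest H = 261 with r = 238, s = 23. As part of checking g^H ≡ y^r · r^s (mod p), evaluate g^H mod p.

3

74^2 = 5476 ≡ 257
74^4 ≡ 257^2 = 66049 ≡ 44
74^8 ≡ 44^2 = 1936 ≡ 94
74^16 ≡ 94^2 = 8836 ≡ 240
74^32 ≡ 240^2 = 57600 ≡ 191
74^64 ≡ 191^2 = 36481 ≡ 255
74^128 ≡ 255^2 = 65025 ≡ 248
74^256 ≡ 248^2 = 61504 ≡ 104
261 = 256 + 4 + 1, so 74^261 ≡ 104·44·74 ≡ 3 (mod 307)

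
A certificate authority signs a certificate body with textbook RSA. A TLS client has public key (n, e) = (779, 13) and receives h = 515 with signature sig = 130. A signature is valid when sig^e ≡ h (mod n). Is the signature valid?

invalid

Squares mod 779: sig^1≡130, sig^2≡541, sig^4≡556, sig^8≡652
13 = 8 + 4 + 1, so sig^13 ≡ 652·556·130 ≡ 176 (mod 779)
The recovered value 176 does not match the digest 515.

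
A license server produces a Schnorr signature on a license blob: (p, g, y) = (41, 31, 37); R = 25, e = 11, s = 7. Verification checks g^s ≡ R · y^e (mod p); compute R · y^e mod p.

37^2 = 1369 ≡ 16
37^4 ≡ 16^2 = 256 ≡ 10
37^8 ≡ 10^2 = 100 ≡ 18
11 = 8 + 2 + 1, so 37^11 ≡ 18·16·37 ≡ 37 (mod 41)
R · y^e ≡ 25·37 = 925 ≡ 23 (mod 41)

23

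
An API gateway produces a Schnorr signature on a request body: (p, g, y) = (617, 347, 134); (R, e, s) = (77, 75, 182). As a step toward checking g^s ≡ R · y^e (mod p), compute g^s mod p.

344

347^2 = 120409 ≡ 94
347^4 ≡ 94^2 = 8836 ≡ 198
347^8 ≡ 198^2 = 39204 ≡ 333
347^16 ≡ 333^2 = 110889 ≡ 446
347^32 ≡ 446^2 = 198916 ≡ 242
347^64 ≡ 242^2 = 58564 ≡ 566
347^128 ≡ 566^2 = 320356 ≡ 133
182 = 128 + 32 + 16 + 4 + 2, so 347^182 ≡ 133·242·446·198·94 ≡ 344 (mod 617)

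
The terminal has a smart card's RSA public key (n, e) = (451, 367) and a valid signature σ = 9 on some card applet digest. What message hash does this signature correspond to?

114

Squares mod 451: σ^1≡9, σ^2≡81, σ^4≡247, σ^8≡124, σ^16≡42, σ^32≡411, σ^64≡247, σ^128≡124, σ^256≡42
367 = 256 + 64 + 32 + 8 + 4 + 2 + 1, so σ^367 ≡ 42·247·411·124·247·81·9 ≡ 114 (mod 451)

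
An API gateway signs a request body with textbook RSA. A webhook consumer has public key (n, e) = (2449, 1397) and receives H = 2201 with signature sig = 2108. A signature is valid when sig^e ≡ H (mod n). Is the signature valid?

Squares mod 2449: sig^1≡2108, sig^2≡1178, sig^4≡1550, sig^8≡31, sig^16≡961, sig^32≡248, sig^64≡279, sig^128≡1922, sig^256≡992, sig^512≡2015, sig^1024≡2232
1397 = 1024 + 256 + 64 + 32 + 16 + 4 + 1, so sig^1397 ≡ 2232·992·279·248·961·1550·2108 ≡ 2201 (mod 2449)
sig^1397 mod 2449 = 2201 matches H.

valid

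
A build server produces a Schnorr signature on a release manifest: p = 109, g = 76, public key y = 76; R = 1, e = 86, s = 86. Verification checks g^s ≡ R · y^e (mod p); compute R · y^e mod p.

76^2 = 5776 ≡ 108
76^4 ≡ 108^2 = 11664 ≡ 1
76^8 ≡ 1^2 = 1
76^16 ≡ 1^2 = 1
76^32 ≡ 1^2 = 1
76^64 ≡ 1^2 = 1
86 = 64 + 16 + 4 + 2, so 76^86 ≡ 1·1·1·108 ≡ 108 (mod 109)
R · y^e ≡ 1·108 = 108 ≡ 108 (mod 109)

108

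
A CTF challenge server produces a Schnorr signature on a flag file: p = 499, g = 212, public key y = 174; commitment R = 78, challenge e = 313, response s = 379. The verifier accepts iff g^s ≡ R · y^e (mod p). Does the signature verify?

verifies

g^s mod p:
212^2 = 44944 ≡ 34
212^4 ≡ 34^2 = 1156 ≡ 158
212^8 ≡ 158^2 = 24964 ≡ 14
212^16 ≡ 14^2 = 196
212^32 ≡ 196^2 = 38416 ≡ 492
212^64 ≡ 492^2 = 242064 ≡ 49
212^128 ≡ 49^2 = 2401 ≡ 405
212^256 ≡ 405^2 = 164025 ≡ 353
379 = 256 + 64 + 32 + 16 + 8 + 2 + 1, so 212^379 ≡ 353·49·492·196·14·34·212 ≡ 202 (mod 499)
R · y^e mod p:
174^2 = 30276 ≡ 336
174^4 ≡ 336^2 = 112896 ≡ 122
174^8 ≡ 122^2 = 14884 ≡ 413
174^16 ≡ 413^2 = 170569 ≡ 410
174^32 ≡ 410^2 = 168100 ≡ 436
174^64 ≡ 436^2 = 190096 ≡ 476
174^128 ≡ 476^2 = 226576 ≡ 30
174^256 ≡ 30^2 = 900 ≡ 401
313 = 256 + 32 + 16 + 8 + 1, so 174^313 ≡ 401·436·410·413·174 ≡ 476 (mod 499)
78·476 = 37128 ≡ 202 (mod 499)
202 ≡ 202 (mod 499); signature holds.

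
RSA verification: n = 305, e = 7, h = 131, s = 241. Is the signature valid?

valid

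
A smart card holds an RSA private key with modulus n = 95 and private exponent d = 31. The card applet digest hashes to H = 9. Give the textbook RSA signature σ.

H^2 ≡ 9^2 = 81
H^4 ≡ 81^2 = 6561 ≡ 6
H^8 ≡ 6^2 = 36
H^16 ≡ 36^2 = 1296 ≡ 61
31 = 16 + 8 + 4 + 2 + 1, so H^31 ≡ 61·36·6·81·9 ≡ 44 (mod 95)

44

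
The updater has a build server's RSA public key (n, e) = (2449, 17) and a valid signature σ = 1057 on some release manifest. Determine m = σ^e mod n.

σ^2 ≡ 1057^2 = 1117249 ≡ 505
σ^4 ≡ 505^2 = 255025 ≡ 329
σ^8 ≡ 329^2 = 108241 ≡ 485
σ^16 ≡ 485^2 = 235225 ≡ 121
17 = 16 + 1, so σ^17 ≡ 121·1057 ≡ 549 (mod 2449)

549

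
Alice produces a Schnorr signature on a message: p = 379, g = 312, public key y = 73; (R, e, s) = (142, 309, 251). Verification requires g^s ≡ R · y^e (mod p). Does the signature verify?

g^s mod p:
312^2 = 97344 ≡ 320
312^4 ≡ 320^2 = 102400 ≡ 70
312^8 ≡ 70^2 = 4900 ≡ 352
312^16 ≡ 352^2 = 123904 ≡ 350
312^32 ≡ 350^2 = 122500 ≡ 83
312^64 ≡ 83^2 = 6889 ≡ 67
312^128 ≡ 67^2 = 4489 ≡ 320
251 = 128 + 64 + 32 + 16 + 8 + 2 + 1, so 312^251 ≡ 320·67·83·350·352·320·312 ≡ 181 (mod 379)
R · y^e mod p:
73^2 = 5329 ≡ 23
73^4 ≡ 23^2 = 529 ≡ 150
73^8 ≡ 150^2 = 22500 ≡ 139
73^16 ≡ 139^2 = 19321 ≡ 371
73^32 ≡ 371^2 = 137641 ≡ 64
73^64 ≡ 64^2 = 4096 ≡ 306
73^128 ≡ 306^2 = 93636 ≡ 23
73^256 ≡ 23^2 = 529 ≡ 150
309 = 256 + 32 + 16 + 4 + 1, so 73^309 ≡ 150·64·371·150·73 ≡ 68 (mod 379)
142·68 = 9656 ≡ 181 (mod 379)
181 ≡ 181 (mod 379); signature holds.

verifies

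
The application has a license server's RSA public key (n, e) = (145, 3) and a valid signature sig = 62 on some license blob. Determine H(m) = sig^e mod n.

sig^2 ≡ 62^2 = 3844 ≡ 74
3 = 2 + 1, so sig^3 ≡ 74·62 ≡ 93 (mod 145)

93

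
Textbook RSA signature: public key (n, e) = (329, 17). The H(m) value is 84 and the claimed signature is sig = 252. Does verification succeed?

Squares mod 329: sig^1≡252, sig^2≡7, sig^4≡49, sig^8≡98, sig^16≡63
17 = 16 + 1, so sig^17 ≡ 63·252 ≡ 84 (mod 329)
84 = H(m), so the signature checks out.

passes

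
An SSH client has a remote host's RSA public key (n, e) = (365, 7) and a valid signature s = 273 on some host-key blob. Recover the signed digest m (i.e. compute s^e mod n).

267

s^2 ≡ 273^2 = 74529 ≡ 69
s^4 ≡ 69^2 = 4761 ≡ 16
7 = 4 + 2 + 1, so s^7 ≡ 16·69·273 ≡ 267 (mod 365)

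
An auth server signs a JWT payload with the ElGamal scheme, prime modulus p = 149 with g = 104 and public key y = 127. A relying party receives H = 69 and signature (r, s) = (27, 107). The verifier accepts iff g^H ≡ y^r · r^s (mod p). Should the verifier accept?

Left side g^H mod p:
Squares mod 149: 104^1≡104, 104^2≡88, 104^4≡145, 104^8≡16, 104^16≡107, 104^32≡125, 104^64≡129
69 = 64 + 4 + 1, so 104^69 ≡ 129·145·104 ≡ 125 (mod 149)
Right side y^r · r^s mod p:
Squares mod 149: 127^1≡127, 127^2≡37, 127^4≡28, 127^8≡39, 127^16≡31
27 = 16 + 8 + 2 + 1, so 127^27 ≡ 31·39·37·127 ≡ 19 (mod 149)
Squares mod 149: 27^1≡27, 27^2≡133, 27^4≡107, 27^8≡125, 27^16≡129, 27^32≡102, 27^64≡123
107 = 64 + 32 + 8 + 2 + 1, so 27^107 ≡ 123·102·125·133·27 ≡ 77 (mod 149)
19·77 = 1463 ≡ 122 (mod 149)
125 ≠ 122, so verification fails.

reject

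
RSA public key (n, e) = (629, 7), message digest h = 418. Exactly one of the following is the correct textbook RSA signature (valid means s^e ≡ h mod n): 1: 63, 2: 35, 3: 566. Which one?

3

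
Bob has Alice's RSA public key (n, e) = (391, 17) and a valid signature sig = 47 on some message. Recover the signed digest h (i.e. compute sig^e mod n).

sig^2 ≡ 47^2 = 2209 ≡ 254
sig^4 ≡ 254^2 = 64516 ≡ 1
sig^8 ≡ 1^2 = 1
sig^16 ≡ 1^2 = 1
17 = 16 + 1, so sig^17 ≡ 1·47 ≡ 47 (mod 391)

47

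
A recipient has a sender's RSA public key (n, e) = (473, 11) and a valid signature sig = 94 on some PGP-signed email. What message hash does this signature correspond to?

Squares mod 473: sig^1≡94, sig^2≡322, sig^4≡97, sig^8≡422
11 = 8 + 2 + 1, so sig^11 ≡ 422·322·94 ≡ 204 (mod 473)

204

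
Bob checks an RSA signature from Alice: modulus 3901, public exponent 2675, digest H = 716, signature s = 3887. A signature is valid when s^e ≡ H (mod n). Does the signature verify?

does not verify

Squares mod 3901: s^1≡3887, s^2≡196, s^4≡3307, s^8≡1746, s^16≡1835, s^32≡662, s^64≡1332, s^128≡3170, s^256≡3825, s^512≡1875, s^1024≡824, s^2048≡202
2675 = 2048 + 512 + 64 + 32 + 16 + 2 + 1, so s^2675 ≡ 202·1875·1332·662·1835·196·3887 ≡ 3078 (mod 3901)
s^2675 mod 3901 = 3078, but H = 716.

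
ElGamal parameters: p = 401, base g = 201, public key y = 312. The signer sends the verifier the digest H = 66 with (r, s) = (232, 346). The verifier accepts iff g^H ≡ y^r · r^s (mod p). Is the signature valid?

Left side g^H mod p:
Squares mod 401: 201^1≡201, 201^2≡301, 201^4≡376, 201^8≡224, 201^16≡51, 201^32≡195, 201^64≡331
66 = 64 + 2, so 201^66 ≡ 331·301 ≡ 183 (mod 401)
Right side y^r · r^s mod p:
Squares mod 401: 312^1≡312, 312^2≡302, 312^4≡177, 312^8≡51, 312^16≡195, 312^32≡331, 312^64≡88, 312^128≡125
232 = 128 + 64 + 32 + 8, so 312^232 ≡ 125·88·331·51 ≡ 331 (mod 401)
Squares mod 401: 232^1≡232, 232^2≡90, 232^4≡80, 232^8≡385, 232^16≡256, 232^32≡173, 232^64≡255, 232^128≡63, 232^256≡360
346 = 256 + 64 + 16 + 8 + 2, so 232^346 ≡ 360·255·256·385·90 ≡ 301 (mod 401)
331·301 = 99631 ≡ 183 (mod 401)
183 ≡ 183 (mod 401), so the signature is genuine.

valid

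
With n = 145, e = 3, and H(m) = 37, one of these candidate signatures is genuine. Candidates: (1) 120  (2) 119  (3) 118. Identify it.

3

Candidate 1: Squares mod 145: 120^1≡120, 120^2≡45; 3 = 2 + 1, so 120^3 ≡ 45·120 ≡ 35 (mod 145)
Candidate 2: Squares mod 145: 119^1≡119, 119^2≡96; 3 = 2 + 1, so 119^3 ≡ 96·119 ≡ 114 (mod 145)
Candidate 3: Squares mod 145: 118^1≡118, 118^2≡4; 3 = 2 + 1, so 118^3 ≡ 4·118 ≡ 37 (mod 145)
  → matches H(m) = 37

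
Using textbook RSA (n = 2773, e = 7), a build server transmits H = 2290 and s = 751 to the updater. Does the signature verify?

Squares mod 2773: s^1≡751, s^2≡1082, s^4≡518
7 = 4 + 2 + 1, so s^7 ≡ 518·1082·751 ≡ 1033 (mod 2773)
s^7 mod 2773 = 1033, but H = 2290.

does not verify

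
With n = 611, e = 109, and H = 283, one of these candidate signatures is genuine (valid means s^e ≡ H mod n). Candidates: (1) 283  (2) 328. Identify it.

1

Candidate 1: 283^2 = 80089 ≡ 48; 283^4 ≡ 48^2 = 2304 ≡ 471; 283^8 ≡ 471^2 = 221841 ≡ 48; 283^16 ≡ 48^2 = 2304 ≡ 471; 283^32 ≡ 471^2 = 221841 ≡ 48; 283^64 ≡ 48^2 = 2304 ≡ 471; 109 = 64 + 32 + 8 + 4 + 1, so 283^109 ≡ 471·48·48·471·283 ≡ 283 (mod 611)
  → matches H = 283
Candidate 2: 328^2 = 107584 ≡ 48; 328^4 ≡ 48^2 = 2304 ≡ 471; 328^8 ≡ 471^2 = 221841 ≡ 48; 328^16 ≡ 48^2 = 2304 ≡ 471; 328^32 ≡ 471^2 = 221841 ≡ 48; 328^64 ≡ 48^2 = 2304 ≡ 471; 109 = 64 + 32 + 8 + 4 + 1, so 328^109 ≡ 471·48·48·471·328 ≡ 328 (mod 611)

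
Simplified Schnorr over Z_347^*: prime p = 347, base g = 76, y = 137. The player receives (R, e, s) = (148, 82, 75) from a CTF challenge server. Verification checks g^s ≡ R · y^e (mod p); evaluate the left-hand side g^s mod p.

228

76^2 = 5776 ≡ 224
76^4 ≡ 224^2 = 50176 ≡ 208
76^8 ≡ 208^2 = 43264 ≡ 236
76^16 ≡ 236^2 = 55696 ≡ 176
76^32 ≡ 176^2 = 30976 ≡ 93
76^64 ≡ 93^2 = 8649 ≡ 321
75 = 64 + 8 + 2 + 1, so 76^75 ≡ 321·236·224·76 ≡ 228 (mod 347)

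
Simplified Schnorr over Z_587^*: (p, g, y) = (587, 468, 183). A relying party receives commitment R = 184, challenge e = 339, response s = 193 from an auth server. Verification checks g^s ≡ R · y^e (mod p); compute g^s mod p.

Squares mod 587: 468^1≡468, 468^2≡73, 468^4≡46, 468^8≡355, 468^16≡407, 468^32≡115, 468^64≡311, 468^128≡453
193 = 128 + 64 + 1, so 468^193 ≡ 453·311·468 ≡ 230 (mod 587)

230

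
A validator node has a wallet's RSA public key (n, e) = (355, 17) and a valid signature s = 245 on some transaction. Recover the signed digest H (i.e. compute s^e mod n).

250

Squares mod 355: s^1≡245, s^2≡30, s^4≡190, s^8≡245, s^16≡30
17 = 16 + 1, so s^17 ≡ 30·245 ≡ 250 (mod 355)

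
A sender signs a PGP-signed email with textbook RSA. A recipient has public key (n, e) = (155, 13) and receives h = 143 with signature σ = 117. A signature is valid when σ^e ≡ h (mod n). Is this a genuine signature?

forged

σ^2 ≡ 117^2 = 13689 ≡ 49
σ^4 ≡ 49^2 = 2401 ≡ 76
σ^8 ≡ 76^2 = 5776 ≡ 41
13 = 8 + 4 + 1, so σ^13 ≡ 41·76·117 ≡ 12 (mod 155)
σ^13 mod 155 = 12, but h = 143.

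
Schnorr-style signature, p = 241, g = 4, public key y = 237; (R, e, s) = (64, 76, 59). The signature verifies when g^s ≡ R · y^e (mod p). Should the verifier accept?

g^s mod p:
Squares mod 241: 4^1≡4, 4^2≡16, 4^4≡15, 4^8≡225, 4^16≡15, 4^32≡225
59 = 32 + 16 + 8 + 2 + 1, so 4^59 ≡ 225·15·225·16·4 ≡ 181 (mod 241)
R · y^e mod p:
Squares mod 241: 237^1≡237, 237^2≡16, 237^4≡15, 237^8≡225, 237^16≡15, 237^32≡225, 237^64≡15
76 = 64 + 8 + 4, so 237^76 ≡ 15·225·15 ≡ 15 (mod 241)
64·15 = 960 ≡ 237 (mod 241)
181 ≠ 237; the check fails.

reject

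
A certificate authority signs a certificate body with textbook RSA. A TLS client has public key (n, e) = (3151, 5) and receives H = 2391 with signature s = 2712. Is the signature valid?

s^2 ≡ 2712^2 = 7354944 ≡ 510
s^4 ≡ 510^2 = 260100 ≡ 1718
5 = 4 + 1, so s^5 ≡ 1718·2712 ≡ 2038 (mod 3151)
s^5 mod 3151 = 2038, but H = 2391.

invalid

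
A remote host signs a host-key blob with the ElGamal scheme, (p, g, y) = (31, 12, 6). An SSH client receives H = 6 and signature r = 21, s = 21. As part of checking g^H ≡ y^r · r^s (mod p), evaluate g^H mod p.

12^2 = 144 ≡ 20
12^4 ≡ 20^2 = 400 ≡ 28
6 = 4 + 2, so 12^6 ≡ 28·20 ≡ 2 (mod 31)

2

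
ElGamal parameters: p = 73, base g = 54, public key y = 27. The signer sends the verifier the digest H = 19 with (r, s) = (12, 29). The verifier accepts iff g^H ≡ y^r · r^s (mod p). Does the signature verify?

verifies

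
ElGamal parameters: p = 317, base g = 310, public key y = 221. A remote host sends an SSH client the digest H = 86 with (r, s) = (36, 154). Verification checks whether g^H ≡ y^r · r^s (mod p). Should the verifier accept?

Left side g^H mod p:
310^86 mod 317 = 23
Right side y^r · r^s mod p:
221^36 mod 317 = 280
36^154 mod 317 = 205
280·205 = 57400 ≡ 23 (mod 317)
23 ≡ 23 (mod 317), so the signature is genuine.

accept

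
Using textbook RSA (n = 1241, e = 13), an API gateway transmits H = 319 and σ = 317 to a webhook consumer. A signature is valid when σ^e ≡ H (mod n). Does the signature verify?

does not verify

σ^2 ≡ 317^2 = 100489 ≡ 1209
σ^4 ≡ 1209^2 = 1461681 ≡ 1024
σ^8 ≡ 1024^2 = 1048576 ≡ 1172
13 = 8 + 4 + 1, so σ^13 ≡ 1172·1024·317 ≡ 857 (mod 1241)
The recovered value 857 does not match the digest 319.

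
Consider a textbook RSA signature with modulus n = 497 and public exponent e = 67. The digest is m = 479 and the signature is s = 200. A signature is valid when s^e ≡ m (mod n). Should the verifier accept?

s^2 ≡ 200^2 = 40000 ≡ 240
s^4 ≡ 240^2 = 57600 ≡ 445
s^8 ≡ 445^2 = 198025 ≡ 219
s^16 ≡ 219^2 = 47961 ≡ 249
s^32 ≡ 249^2 = 62001 ≡ 373
s^64 ≡ 373^2 = 139129 ≡ 466
67 = 64 + 2 + 1, so s^67 ≡ 466·240·200 ≡ 18 (mod 497)
The recovered value 18 does not match the digest 479.

reject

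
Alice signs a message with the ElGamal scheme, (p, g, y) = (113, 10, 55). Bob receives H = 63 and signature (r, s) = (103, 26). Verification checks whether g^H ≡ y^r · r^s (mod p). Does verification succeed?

Left side g^H mod p:
10^2 = 100
10^4 ≡ 100^2 = 10000 ≡ 56
10^8 ≡ 56^2 = 3136 ≡ 85
10^16 ≡ 85^2 = 7225 ≡ 106
10^32 ≡ 106^2 = 11236 ≡ 49
63 = 32 + 16 + 8 + 4 + 2 + 1, so 10^63 ≡ 49·106·85·56·100·10 ≡ 48 (mod 113)
Right side y^r · r^s mod p:
55^2 = 3025 ≡ 87
55^4 ≡ 87^2 = 7569 ≡ 111
55^8 ≡ 111^2 = 12321 ≡ 4
55^16 ≡ 4^2 = 16
55^32 ≡ 16^2 = 256 ≡ 30
55^64 ≡ 30^2 = 900 ≡ 109
103 = 64 + 32 + 4 + 2 + 1, so 55^103 ≡ 109·30·111·87·55 ≡ 94 (mod 113)
103^2 = 10609 ≡ 100
103^4 ≡ 100^2 = 10000 ≡ 56
103^8 ≡ 56^2 = 3136 ≡ 85
103^16 ≡ 85^2 = 7225 ≡ 106
26 = 16 + 8 + 2, so 103^26 ≡ 106·85·100 ≡ 51 (mod 113)
94·51 = 4794 ≡ 48 (mod 113)
48 ≡ 48 (mod 113), so the signature is genuine.

passes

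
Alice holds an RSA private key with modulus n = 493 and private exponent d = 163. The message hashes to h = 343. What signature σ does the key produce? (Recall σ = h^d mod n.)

112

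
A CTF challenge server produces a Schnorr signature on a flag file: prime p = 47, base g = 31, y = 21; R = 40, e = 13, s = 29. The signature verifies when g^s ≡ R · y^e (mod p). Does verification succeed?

passes

g^s mod p:
31^29 mod 47 = 45
R · y^e mod p:
21^13 mod 47 = 7
40·7 = 280 ≡ 45 (mod 47)
45 ≡ 45 (mod 47); signature holds.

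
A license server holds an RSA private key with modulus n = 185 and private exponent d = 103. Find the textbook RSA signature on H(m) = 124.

129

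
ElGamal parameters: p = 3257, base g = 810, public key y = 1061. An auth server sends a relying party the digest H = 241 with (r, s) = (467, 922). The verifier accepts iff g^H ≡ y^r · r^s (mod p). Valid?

Left side g^H mod p:
Squares mod 3257: 810^1≡810, 810^2≡1443, 810^4≡1026, 810^8≡665, 810^16≡2530, 810^32≡895, 810^64≡3060, 810^128≡2982
241 = 128 + 64 + 32 + 16 + 1, so 810^241 ≡ 2982·3060·895·2530·810 ≡ 2121 (mod 3257)
Right side y^r · r^s mod p:
Squares mod 3257: 1061^1≡1061, 1061^2≡2056, 1061^4≡2807, 1061^8≡566, 1061^16≡1170, 1061^32≡960, 1061^64≡3126, 1061^128≡876, 1061^256≡1981
467 = 256 + 128 + 64 + 16 + 2 + 1, so 1061^467 ≡ 1981·876·3126·1170·2056·1061 ≡ 1583 (mod 3257)
Squares mod 3257: 467^1≡467, 467^2≡3127, 467^4≡615, 467^8≡413, 467^16≡1205, 467^32≡2660, 467^64≡1396, 467^128≡1130, 467^256≡156, 467^512≡1537
922 = 512 + 256 + 128 + 16 + 8 + 2, so 467^922 ≡ 1537·156·1130·1205·413·3127 ≡ 1544 (mod 3257)
1583·1544 = 2444152 ≡ 1402 (mod 3257)
2121 ≠ 1402, so verification fails.

no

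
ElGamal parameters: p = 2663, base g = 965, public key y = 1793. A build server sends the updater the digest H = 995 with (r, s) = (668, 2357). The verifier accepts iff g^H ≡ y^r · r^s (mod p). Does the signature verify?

Left side g^H mod p:
Squares mod 2663: 965^1≡965, 965^2≡1838, 965^4≡1560, 965^8≡2281, 965^16≡2122, 965^32≡2414, 965^64≡752, 965^128≡948, 965^256≡1273, 965^512≡1425
995 = 512 + 256 + 128 + 64 + 32 + 2 + 1, so 965^995 ≡ 1425·1273·948·752·2414·1838·965 ≡ 2506 (mod 2663)
Right side y^r · r^s mod p:
Squares mod 2663: 1793^1≡1793, 1793^2≡608, 1793^4≡2170, 1793^8≡716, 1793^16≡1360, 1793^32≡1478, 1793^64≡824, 1793^128≡2574, 1793^256≡2595, 1793^512≡1961
668 = 512 + 128 + 16 + 8 + 4, so 1793^668 ≡ 1961·2574·1360·716·2170 ≡ 1998 (mod 2663)
Squares mod 2663: 668^1≡668, 668^2≡1503, 668^4≡785, 668^8≡1072, 668^16≡1431, 668^32≡2577, 668^64≡2070, 668^128≡133, 668^256≡1711, 668^512≡884, 668^1024≡1197, 668^2048≡115
2357 = 2048 + 256 + 32 + 16 + 4 + 1, so 668^2357 ≡ 115·1711·2577·1431·785·668 ≡ 1566 (mod 2663)
1998·1566 = 3128868 ≡ 2506 (mod 2663)
2506 ≡ 2506 (mod 2663), so the signature is genuine.

verifies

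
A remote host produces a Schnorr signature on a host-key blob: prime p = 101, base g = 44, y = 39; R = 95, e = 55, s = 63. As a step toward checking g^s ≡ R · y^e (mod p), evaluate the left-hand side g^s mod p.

41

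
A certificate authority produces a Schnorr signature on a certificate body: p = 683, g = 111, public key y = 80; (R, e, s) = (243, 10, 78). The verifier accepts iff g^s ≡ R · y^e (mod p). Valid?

no

g^s mod p:
Squares mod 683: 111^1≡111, 111^2≡27, 111^4≡46, 111^8≡67, 111^16≡391, 111^32≡572, 111^64≡27
78 = 64 + 8 + 4 + 2, so 111^78 ≡ 27·67·46·27 ≡ 391 (mod 683)
R · y^e mod p:
Squares mod 683: 80^1≡80, 80^2≡253, 80^4≡490, 80^8≡367
10 = 8 + 2, so 80^10 ≡ 367·253 ≡ 646 (mod 683)
243·646 = 156978 ≡ 571 (mod 683)
391 ≠ 571; the check fails.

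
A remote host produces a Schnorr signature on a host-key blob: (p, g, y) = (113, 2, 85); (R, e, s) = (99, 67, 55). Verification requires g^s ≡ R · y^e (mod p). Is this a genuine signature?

g^s mod p:
2^2 = 4
2^4 ≡ 4^2 = 16
2^8 ≡ 16^2 = 256 ≡ 30
2^16 ≡ 30^2 = 900 ≡ 109
2^32 ≡ 109^2 = 11881 ≡ 16
55 = 32 + 16 + 4 + 2 + 1, so 2^55 ≡ 16·109·16·4·2 ≡ 57 (mod 113)
R · y^e mod p:
85^2 = 7225 ≡ 106
85^4 ≡ 106^2 = 11236 ≡ 49
85^8 ≡ 49^2 = 2401 ≡ 28
85^16 ≡ 28^2 = 784 ≡ 106
85^32 ≡ 106^2 = 11236 ≡ 49
85^64 ≡ 49^2 = 2401 ≡ 28
67 = 64 + 2 + 1, so 85^67 ≡ 28·106·85 ≡ 64 (mod 113)
99·64 = 6336 ≡ 8 (mod 113)
57 ≠ 8; the check fails.

forged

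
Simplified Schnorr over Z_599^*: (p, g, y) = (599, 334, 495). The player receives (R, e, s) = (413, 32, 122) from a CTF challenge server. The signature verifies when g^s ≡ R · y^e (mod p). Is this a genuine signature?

g^s mod p:
334^2 = 111556 ≡ 142
334^4 ≡ 142^2 = 20164 ≡ 397
334^8 ≡ 397^2 = 157609 ≡ 72
334^16 ≡ 72^2 = 5184 ≡ 392
334^32 ≡ 392^2 = 153664 ≡ 320
334^64 ≡ 320^2 = 102400 ≡ 570
122 = 64 + 32 + 16 + 8 + 2, so 334^122 ≡ 570·320·392·72·142 ≡ 444 (mod 599)
R · y^e mod p:
495^2 = 245025 ≡ 34
495^4 ≡ 34^2 = 1156 ≡ 557
495^8 ≡ 557^2 = 310249 ≡ 566
495^16 ≡ 566^2 = 320356 ≡ 490
495^32 ≡ 490^2 = 240100 ≡ 500
413·500 = 206500 ≡ 444 (mod 599)
444 ≡ 444 (mod 599); signature holds.

genuine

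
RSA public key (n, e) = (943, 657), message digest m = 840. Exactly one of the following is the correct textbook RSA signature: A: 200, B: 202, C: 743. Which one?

A

Candidate A: Squares mod 943: 200^1≡200, 200^2≡394, 200^4≡584, 200^8≡633, 200^16≡857, 200^32≡795, 200^64≡215, 200^128≡18, 200^256≡324, 200^512≡303; 657 = 512 + 128 + 16 + 1, so 200^657 ≡ 303·18·857·200 ≡ 840 (mod 943)
  → matches m = 840
Candidate B: Squares mod 943: 202^1≡202, 202^2≡255, 202^4≡901, 202^8≡821, 202^16≡739, 202^32≡124, 202^64≡288, 202^128≡903, 202^256≡657, 202^512≡698; 657 = 512 + 128 + 16 + 1, so 202^657 ≡ 698·903·739·202 ≡ 407 (mod 943)
Candidate C: Squares mod 943: 743^1≡743, 743^2≡394, 743^4≡584, 743^8≡633, 743^16≡857, 743^32≡795, 743^64≡215, 743^128≡18, 743^256≡324, 743^512≡303; 657 = 512 + 128 + 16 + 1, so 743^657 ≡ 303·18·857·743 ≡ 103 (mod 943)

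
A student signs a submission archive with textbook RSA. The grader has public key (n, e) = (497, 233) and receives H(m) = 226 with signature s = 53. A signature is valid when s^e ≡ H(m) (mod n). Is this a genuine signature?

genuine

s^2 ≡ 53^2 = 2809 ≡ 324
s^4 ≡ 324^2 = 104976 ≡ 109
s^8 ≡ 109^2 = 11881 ≡ 450
s^16 ≡ 450^2 = 202500 ≡ 221
s^32 ≡ 221^2 = 48841 ≡ 135
s^64 ≡ 135^2 = 18225 ≡ 333
s^128 ≡ 333^2 = 110889 ≡ 58
233 = 128 + 64 + 32 + 8 + 1, so s^233 ≡ 58·333·135·450·53 ≡ 226 (mod 497)
Since 226 equals the digest 226, verification succeeds.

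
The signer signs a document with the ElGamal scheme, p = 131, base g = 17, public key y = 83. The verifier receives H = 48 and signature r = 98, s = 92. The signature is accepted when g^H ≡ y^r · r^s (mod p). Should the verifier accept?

Left side g^H mod p:
Squares mod 131: 17^1≡17, 17^2≡27, 17^4≡74, 17^8≡105, 17^16≡21, 17^32≡48
48 = 32 + 16, so 17^48 ≡ 48·21 ≡ 91 (mod 131)
Right side y^r · r^s mod p:
Squares mod 131: 83^1≡83, 83^2≡77, 83^4≡34, 83^8≡108, 83^16≡5, 83^32≡25, 83^64≡101
98 = 64 + 32 + 2, so 83^98 ≡ 101·25·77 ≡ 21 (mod 131)
Squares mod 131: 98^1≡98, 98^2≡41, 98^4≡109, 98^8≡91, 98^16≡28, 98^32≡129, 98^64≡4
92 = 64 + 16 + 8 + 4, so 98^92 ≡ 4·28·91·109 ≡ 48 (mod 131)
21·48 = 1008 ≡ 91 (mod 131)
91 ≡ 91 (mod 131), so the signature is genuine.

accept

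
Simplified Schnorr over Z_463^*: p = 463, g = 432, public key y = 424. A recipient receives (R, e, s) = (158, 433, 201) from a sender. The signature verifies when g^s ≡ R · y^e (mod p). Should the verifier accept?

g^s mod p:
432^201 mod 463 = 106
R · y^e mod p:
424^433 mod 463 = 170
158·170 = 26860 ≡ 6 (mod 463)
106 ≠ 6; the check fails.

reject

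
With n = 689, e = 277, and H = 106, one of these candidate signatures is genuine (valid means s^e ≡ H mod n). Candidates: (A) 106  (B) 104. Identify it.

A

Candidate A: 106^277 mod 689 = 106
  → matches H = 106
Candidate B: 104^277 mod 689 = 156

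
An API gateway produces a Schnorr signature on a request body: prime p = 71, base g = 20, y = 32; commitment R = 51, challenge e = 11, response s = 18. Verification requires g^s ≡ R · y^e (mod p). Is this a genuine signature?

g^s mod p:
20^2 = 400 ≡ 45
20^4 ≡ 45^2 = 2025 ≡ 37
20^8 ≡ 37^2 = 1369 ≡ 20
20^16 ≡ 20^2 = 400 ≡ 45
18 = 16 + 2, so 20^18 ≡ 45·45 ≡ 37 (mod 71)
R · y^e mod p:
32^2 = 1024 ≡ 30
32^4 ≡ 30^2 = 900 ≡ 48
32^8 ≡ 48^2 = 2304 ≡ 32
11 = 8 + 2 + 1, so 32^11 ≡ 32·30·32 ≡ 48 (mod 71)
51·48 = 2448 ≡ 34 (mod 71)
37 ≠ 34; the check fails.

forged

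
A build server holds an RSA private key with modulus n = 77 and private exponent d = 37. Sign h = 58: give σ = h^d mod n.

Squares mod 77: h^1≡58, h^2≡53, h^4≡37, h^8≡60, h^16≡58, h^32≡53
37 = 32 + 4 + 1, so h^37 ≡ 53·37·58 ≡ 9 (mod 77)

9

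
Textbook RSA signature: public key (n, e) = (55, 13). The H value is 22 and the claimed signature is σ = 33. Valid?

σ^13 mod 55 = 33
The recovered value 33 does not match the digest 22.

no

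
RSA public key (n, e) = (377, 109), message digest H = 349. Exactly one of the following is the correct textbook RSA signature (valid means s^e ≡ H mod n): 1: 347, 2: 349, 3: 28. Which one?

Candidate 1: Squares mod 377: 347^1≡347, 347^2≡146, 347^4≡204, 347^8≡146, 347^16≡204, 347^32≡146, 347^64≡204; 109 = 64 + 32 + 8 + 4 + 1, so 347^109 ≡ 204·146·146·204·347 ≡ 347 (mod 377)
Candidate 2: Squares mod 377: 349^1≡349, 349^2≡30, 349^4≡146, 349^8≡204, 349^16≡146, 349^32≡204, 349^64≡146; 109 = 64 + 32 + 8 + 4 + 1, so 349^109 ≡ 146·204·204·146·349 ≡ 349 (mod 377)
  → matches H = 349
Candidate 3: Squares mod 377: 28^1≡28, 28^2≡30, 28^4≡146, 28^8≡204, 28^16≡146, 28^32≡204, 28^64≡146; 109 = 64 + 32 + 8 + 4 + 1, so 28^109 ≡ 146·204·204·146·28 ≡ 28 (mod 377)

2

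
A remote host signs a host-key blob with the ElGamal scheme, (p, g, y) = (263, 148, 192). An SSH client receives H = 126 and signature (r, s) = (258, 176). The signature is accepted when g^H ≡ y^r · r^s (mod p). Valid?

yes

Left side g^H mod p:
148^2 = 21904 ≡ 75
148^4 ≡ 75^2 = 5625 ≡ 102
148^8 ≡ 102^2 = 10404 ≡ 147
148^16 ≡ 147^2 = 21609 ≡ 43
148^32 ≡ 43^2 = 1849 ≡ 8
148^64 ≡ 8^2 = 64
126 = 64 + 32 + 16 + 8 + 4 + 2, so 148^126 ≡ 64·8·43·147·102·75 ≡ 258 (mod 263)
Right side y^r · r^s mod p:
192^2 = 36864 ≡ 44
192^4 ≡ 44^2 = 1936 ≡ 95
192^8 ≡ 95^2 = 9025 ≡ 83
192^16 ≡ 83^2 = 6889 ≡ 51
192^32 ≡ 51^2 = 2601 ≡ 234
192^64 ≡ 234^2 = 54756 ≡ 52
192^128 ≡ 52^2 = 2704 ≡ 74
192^256 ≡ 74^2 = 5476 ≡ 216
258 = 256 + 2, so 192^258 ≡ 216·44 ≡ 36 (mod 263)
258^2 = 66564 ≡ 25
258^4 ≡ 25^2 = 625 ≡ 99
258^8 ≡ 99^2 = 9801 ≡ 70
258^16 ≡ 70^2 = 4900 ≡ 166
258^32 ≡ 166^2 = 27556 ≡ 204
258^64 ≡ 204^2 = 41616 ≡ 62
258^128 ≡ 62^2 = 3844 ≡ 162
176 = 128 + 32 + 16, so 258^176 ≡ 162·204·166 ≡ 51 (mod 263)
36·51 = 1836 ≡ 258 (mod 263)
258 ≡ 258 (mod 263), so the signature is genuine.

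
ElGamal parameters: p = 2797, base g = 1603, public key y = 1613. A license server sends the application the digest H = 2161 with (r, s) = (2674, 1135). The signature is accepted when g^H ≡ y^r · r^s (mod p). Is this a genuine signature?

Left side g^H mod p:
1603^2 = 2569609 ≡ 1963
1603^4 ≡ 1963^2 = 3853369 ≡ 1900
1603^8 ≡ 1900^2 = 3610000 ≡ 1870
1603^16 ≡ 1870^2 = 3496900 ≡ 650
1603^32 ≡ 650^2 = 422500 ≡ 153
1603^64 ≡ 153^2 = 23409 ≡ 1033
1603^128 ≡ 1033^2 = 1067089 ≡ 1432
1603^256 ≡ 1432^2 = 2050624 ≡ 423
1603^512 ≡ 423^2 = 178929 ≡ 2718
1603^1024 ≡ 2718^2 = 7387524 ≡ 647
1603^2048 ≡ 647^2 = 418609 ≡ 1856
2161 = 2048 + 64 + 32 + 16 + 1, so 1603^2161 ≡ 1856·1033·153·650·1603 ≡ 1764 (mod 2797)
Right side y^r · r^s mod p:
1613^2 = 2601769 ≡ 559
1613^4 ≡ 559^2 = 312481 ≡ 2014
1613^8 ≡ 2014^2 = 4056196 ≡ 546
1613^16 ≡ 546^2 = 298116 ≡ 1634
1613^32 ≡ 1634^2 = 2669956 ≡ 1618
1613^64 ≡ 1618^2 = 2617924 ≡ 2729
1613^128 ≡ 2729^2 = 7447441 ≡ 1827
1613^256 ≡ 1827^2 = 3337929 ≡ 1108
1613^512 ≡ 1108^2 = 1227664 ≡ 2578
1613^1024 ≡ 2578^2 = 6646084 ≡ 412
1613^2048 ≡ 412^2 = 169744 ≡ 1924
2674 = 2048 + 512 + 64 + 32 + 16 + 2, so 1613^2674 ≡ 1924·2578·2729·1618·1634·559 ≡ 160 (mod 2797)
2674^2 = 7150276 ≡ 1144
2674^4 ≡ 1144^2 = 1308736 ≡ 2537
2674^8 ≡ 2537^2 = 6436369 ≡ 472
2674^16 ≡ 472^2 = 222784 ≡ 1821
2674^32 ≡ 1821^2 = 3316041 ≡ 1596
2674^64 ≡ 1596^2 = 2547216 ≡ 1946
2674^128 ≡ 1946^2 = 3786916 ≡ 2575
2674^256 ≡ 2575^2 = 6630625 ≡ 1735
2674^512 ≡ 1735^2 = 3010225 ≡ 653
2674^1024 ≡ 653^2 = 426409 ≡ 1265
1135 = 1024 + 64 + 32 + 8 + 4 + 2 + 1, so 2674^1135 ≡ 1265·1946·1596·472·2537·1144·2674 ≡ 1899 (mod 2797)
160·1899 = 303840 ≡ 1764 (mod 2797)
1764 ≡ 1764 (mod 2797), so the signature is genuine.

genuine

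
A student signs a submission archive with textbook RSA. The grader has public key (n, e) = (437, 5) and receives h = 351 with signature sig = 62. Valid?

sig^2 ≡ 62^2 = 3844 ≡ 348
sig^4 ≡ 348^2 = 121104 ≡ 55
5 = 4 + 1, so sig^5 ≡ 55·62 ≡ 351 (mod 437)
351 = h, so the signature checks out.

yes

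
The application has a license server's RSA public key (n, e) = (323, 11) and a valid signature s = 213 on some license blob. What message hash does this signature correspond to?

168

s^2 ≡ 213^2 = 45369 ≡ 149
s^4 ≡ 149^2 = 22201 ≡ 237
s^8 ≡ 237^2 = 56169 ≡ 290
11 = 8 + 2 + 1, so s^11 ≡ 290·149·213 ≡ 168 (mod 323)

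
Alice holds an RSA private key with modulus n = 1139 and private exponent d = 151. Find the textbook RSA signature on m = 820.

421

m^2 ≡ 820^2 = 672400 ≡ 390
m^4 ≡ 390^2 = 152100 ≡ 613
m^8 ≡ 613^2 = 375769 ≡ 1038
m^16 ≡ 1038^2 = 1077444 ≡ 1089
m^32 ≡ 1089^2 = 1185921 ≡ 222
m^64 ≡ 222^2 = 49284 ≡ 307
m^128 ≡ 307^2 = 94249 ≡ 851
151 = 128 + 16 + 4 + 2 + 1, so m^151 ≡ 851·1089·613·390·820 ≡ 421 (mod 1139)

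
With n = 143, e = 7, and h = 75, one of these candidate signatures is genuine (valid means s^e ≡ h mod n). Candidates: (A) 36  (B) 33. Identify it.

A

Candidate A: Squares mod 143: 36^1≡36, 36^2≡9, 36^4≡81; 7 = 4 + 2 + 1, so 36^7 ≡ 81·9·36 ≡ 75 (mod 143)
  → matches h = 75
Candidate B: Squares mod 143: 33^1≡33, 33^2≡88, 33^4≡22; 7 = 4 + 2 + 1, so 33^7 ≡ 22·88·33 ≡ 110 (mod 143)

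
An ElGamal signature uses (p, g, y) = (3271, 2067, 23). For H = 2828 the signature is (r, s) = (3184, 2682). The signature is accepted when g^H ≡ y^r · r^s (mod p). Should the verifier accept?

Left side g^H mod p:
2067^2828 mod 3271 = 1229
Right side y^r · r^s mod p:
23^3184 mod 3271 = 1835
3184^2682 mod 3271 = 662
1835·662 = 1214770 ≡ 1229 (mod 3271)
1229 ≡ 1229 (mod 3271), so the signature is genuine.

accept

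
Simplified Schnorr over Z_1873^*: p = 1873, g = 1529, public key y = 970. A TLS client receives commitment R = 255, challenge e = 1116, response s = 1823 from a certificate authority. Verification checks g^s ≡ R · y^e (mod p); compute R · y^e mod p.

1435

970^2 = 940900 ≡ 654
970^4 ≡ 654^2 = 427716 ≡ 672
970^8 ≡ 672^2 = 451584 ≡ 191
970^16 ≡ 191^2 = 36481 ≡ 894
970^32 ≡ 894^2 = 799236 ≡ 1338
970^64 ≡ 1338^2 = 1790244 ≡ 1529
970^128 ≡ 1529^2 = 2337841 ≡ 337
970^256 ≡ 337^2 = 113569 ≡ 1189
970^512 ≡ 1189^2 = 1413721 ≡ 1479
970^1024 ≡ 1479^2 = 2187441 ≡ 1650
1116 = 1024 + 64 + 16 + 8 + 4, so 970^1116 ≡ 1650·1529·894·191·672 ≡ 1695 (mod 1873)
R · y^e ≡ 255·1695 = 432225 ≡ 1435 (mod 1873)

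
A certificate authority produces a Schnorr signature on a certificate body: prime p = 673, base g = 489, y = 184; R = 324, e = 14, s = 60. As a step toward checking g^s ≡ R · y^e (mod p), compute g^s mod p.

489^2 = 239121 ≡ 206
489^4 ≡ 206^2 = 42436 ≡ 37
489^8 ≡ 37^2 = 1369 ≡ 23
489^16 ≡ 23^2 = 529
489^32 ≡ 529^2 = 279841 ≡ 546
60 = 32 + 16 + 8 + 4, so 489^60 ≡ 546·529·23·37 ≡ 636 (mod 673)

636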